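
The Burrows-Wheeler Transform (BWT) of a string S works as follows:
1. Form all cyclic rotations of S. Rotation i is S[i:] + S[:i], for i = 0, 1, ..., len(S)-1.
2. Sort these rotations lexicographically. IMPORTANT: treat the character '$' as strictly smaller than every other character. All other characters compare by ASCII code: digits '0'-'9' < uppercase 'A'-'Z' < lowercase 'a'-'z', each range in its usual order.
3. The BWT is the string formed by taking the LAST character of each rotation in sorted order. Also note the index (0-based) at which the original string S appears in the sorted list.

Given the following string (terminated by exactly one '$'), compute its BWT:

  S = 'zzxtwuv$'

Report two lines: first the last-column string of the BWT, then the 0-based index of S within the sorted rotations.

All 8 rotations (rotation i = S[i:]+S[:i]):
  rot[0] = zzxtwuv$
  rot[1] = zxtwuv$z
  rot[2] = xtwuv$zz
  rot[3] = twuv$zzx
  rot[4] = wuv$zzxt
  rot[5] = uv$zzxtw
  rot[6] = v$zzxtwu
  rot[7] = $zzxtwuv
Sorted (with $ < everything):
  sorted[0] = $zzxtwuv  (last char: 'v')
  sorted[1] = twuv$zzx  (last char: 'x')
  sorted[2] = uv$zzxtw  (last char: 'w')
  sorted[3] = v$zzxtwu  (last char: 'u')
  sorted[4] = wuv$zzxt  (last char: 't')
  sorted[5] = xtwuv$zz  (last char: 'z')
  sorted[6] = zxtwuv$z  (last char: 'z')
  sorted[7] = zzxtwuv$  (last char: '$')
Last column: vxwutzz$
Original string S is at sorted index 7

Answer: vxwutzz$
7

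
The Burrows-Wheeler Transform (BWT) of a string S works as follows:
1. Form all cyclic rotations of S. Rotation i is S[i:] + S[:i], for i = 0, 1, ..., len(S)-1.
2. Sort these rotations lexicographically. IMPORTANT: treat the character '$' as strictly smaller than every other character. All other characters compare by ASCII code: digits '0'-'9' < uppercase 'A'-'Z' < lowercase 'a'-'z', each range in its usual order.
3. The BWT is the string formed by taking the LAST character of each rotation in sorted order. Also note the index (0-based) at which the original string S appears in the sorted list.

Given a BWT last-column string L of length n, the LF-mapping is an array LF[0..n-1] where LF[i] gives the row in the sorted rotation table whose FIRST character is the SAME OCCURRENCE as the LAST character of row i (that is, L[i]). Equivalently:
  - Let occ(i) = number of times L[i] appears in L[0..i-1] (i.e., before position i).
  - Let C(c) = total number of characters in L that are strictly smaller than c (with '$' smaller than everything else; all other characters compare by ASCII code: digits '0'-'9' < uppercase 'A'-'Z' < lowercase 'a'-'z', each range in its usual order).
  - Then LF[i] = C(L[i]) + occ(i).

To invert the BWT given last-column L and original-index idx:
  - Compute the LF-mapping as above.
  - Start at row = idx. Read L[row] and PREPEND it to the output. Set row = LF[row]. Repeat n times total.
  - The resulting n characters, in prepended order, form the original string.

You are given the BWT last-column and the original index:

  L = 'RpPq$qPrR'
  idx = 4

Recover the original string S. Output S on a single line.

Answer: RrqpPPqR$

Derivation:
LF mapping: 3 5 1 6 0 7 2 8 4
Walk LF starting at row 4, prepending L[row]:
  step 1: row=4, L[4]='$', prepend. Next row=LF[4]=0
  step 2: row=0, L[0]='R', prepend. Next row=LF[0]=3
  step 3: row=3, L[3]='q', prepend. Next row=LF[3]=6
  step 4: row=6, L[6]='P', prepend. Next row=LF[6]=2
  step 5: row=2, L[2]='P', prepend. Next row=LF[2]=1
  step 6: row=1, L[1]='p', prepend. Next row=LF[1]=5
  step 7: row=5, L[5]='q', prepend. Next row=LF[5]=7
  step 8: row=7, L[7]='r', prepend. Next row=LF[7]=8
  step 9: row=8, L[8]='R', prepend. Next row=LF[8]=4
Reversed output: RrqpPPqR$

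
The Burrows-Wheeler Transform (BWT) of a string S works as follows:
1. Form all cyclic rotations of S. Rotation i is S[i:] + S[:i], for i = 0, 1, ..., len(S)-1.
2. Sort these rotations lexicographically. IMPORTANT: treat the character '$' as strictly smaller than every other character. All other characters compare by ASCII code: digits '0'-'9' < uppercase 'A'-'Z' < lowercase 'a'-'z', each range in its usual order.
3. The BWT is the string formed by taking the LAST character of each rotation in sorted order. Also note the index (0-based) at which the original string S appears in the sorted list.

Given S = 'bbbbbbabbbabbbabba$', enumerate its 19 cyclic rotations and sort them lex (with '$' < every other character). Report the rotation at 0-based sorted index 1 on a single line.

All 19 rotations (rotation i = S[i:]+S[:i]):
  rot[0] = bbbbbbabbbabbbabba$
  rot[1] = bbbbbabbbabbbabba$b
  rot[2] = bbbbabbbabbbabba$bb
  rot[3] = bbbabbbabbbabba$bbb
  rot[4] = bbabbbabbbabba$bbbb
  rot[5] = babbbabbbabba$bbbbb
  rot[6] = abbbabbbabba$bbbbbb
  rot[7] = bbbabbbabba$bbbbbba
  rot[8] = bbabbbabba$bbbbbbab
  rot[9] = babbbabba$bbbbbbabb
  rot[10] = abbbabba$bbbbbbabbb
  rot[11] = bbbabba$bbbbbbabbba
  rot[12] = bbabba$bbbbbbabbbab
  rot[13] = babba$bbbbbbabbbabb
  rot[14] = abba$bbbbbbabbbabbb
  rot[15] = bba$bbbbbbabbbabbba
  rot[16] = ba$bbbbbbabbbabbbab
  rot[17] = a$bbbbbbabbbabbbabb
  rot[18] = $bbbbbbabbbabbbabba
Sorted (with $ < everything):
  sorted[0] = $bbbbbbabbbabbbabba
  sorted[1] = a$bbbbbbabbbabbbabb
  sorted[2] = abba$bbbbbbabbbabbb
  sorted[3] = abbbabba$bbbbbbabbb
  sorted[4] = abbbabbbabba$bbbbbb
  sorted[5] = ba$bbbbbbabbbabbbab
  sorted[6] = babba$bbbbbbabbbabb
  sorted[7] = babbbabba$bbbbbbabb
  sorted[8] = babbbabbbabba$bbbbb
  sorted[9] = bba$bbbbbbabbbabbba
  sorted[10] = bbabba$bbbbbbabbbab
  sorted[11] = bbabbbabba$bbbbbbab
  sorted[12] = bbabbbabbbabba$bbbb
  sorted[13] = bbbabba$bbbbbbabbba
  sorted[14] = bbbabbbabba$bbbbbba
  sorted[15] = bbbabbbabbbabba$bbb
  sorted[16] = bbbbabbbabbbabba$bb
  sorted[17] = bbbbbabbbabbbabba$b
  sorted[18] = bbbbbbabbbabbbabba$
sorted[1] = a$bbbbbbabbbabbbabb

Answer: a$bbbbbbabbbabbbabb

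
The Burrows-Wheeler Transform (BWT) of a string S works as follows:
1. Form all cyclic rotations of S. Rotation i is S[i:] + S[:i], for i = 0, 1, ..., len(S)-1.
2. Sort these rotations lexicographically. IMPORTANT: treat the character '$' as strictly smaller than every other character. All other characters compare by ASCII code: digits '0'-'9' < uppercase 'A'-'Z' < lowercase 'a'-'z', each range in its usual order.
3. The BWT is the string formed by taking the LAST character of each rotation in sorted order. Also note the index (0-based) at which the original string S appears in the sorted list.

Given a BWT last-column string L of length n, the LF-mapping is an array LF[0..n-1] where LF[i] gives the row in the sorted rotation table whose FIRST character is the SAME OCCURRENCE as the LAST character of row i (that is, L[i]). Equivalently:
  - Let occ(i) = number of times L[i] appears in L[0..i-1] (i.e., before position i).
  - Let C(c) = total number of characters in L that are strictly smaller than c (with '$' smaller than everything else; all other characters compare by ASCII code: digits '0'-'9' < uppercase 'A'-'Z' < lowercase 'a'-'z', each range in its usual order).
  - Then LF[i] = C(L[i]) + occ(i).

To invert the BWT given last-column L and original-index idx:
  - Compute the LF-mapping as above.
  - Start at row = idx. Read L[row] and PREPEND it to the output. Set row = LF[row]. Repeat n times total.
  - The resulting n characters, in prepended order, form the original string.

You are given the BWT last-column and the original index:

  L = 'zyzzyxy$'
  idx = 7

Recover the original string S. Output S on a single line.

Answer: zyyzyxz$

Derivation:
LF mapping: 5 2 6 7 3 1 4 0
Walk LF starting at row 7, prepending L[row]:
  step 1: row=7, L[7]='$', prepend. Next row=LF[7]=0
  step 2: row=0, L[0]='z', prepend. Next row=LF[0]=5
  step 3: row=5, L[5]='x', prepend. Next row=LF[5]=1
  step 4: row=1, L[1]='y', prepend. Next row=LF[1]=2
  step 5: row=2, L[2]='z', prepend. Next row=LF[2]=6
  step 6: row=6, L[6]='y', prepend. Next row=LF[6]=4
  step 7: row=4, L[4]='y', prepend. Next row=LF[4]=3
  step 8: row=3, L[3]='z', prepend. Next row=LF[3]=7
Reversed output: zyyzyxz$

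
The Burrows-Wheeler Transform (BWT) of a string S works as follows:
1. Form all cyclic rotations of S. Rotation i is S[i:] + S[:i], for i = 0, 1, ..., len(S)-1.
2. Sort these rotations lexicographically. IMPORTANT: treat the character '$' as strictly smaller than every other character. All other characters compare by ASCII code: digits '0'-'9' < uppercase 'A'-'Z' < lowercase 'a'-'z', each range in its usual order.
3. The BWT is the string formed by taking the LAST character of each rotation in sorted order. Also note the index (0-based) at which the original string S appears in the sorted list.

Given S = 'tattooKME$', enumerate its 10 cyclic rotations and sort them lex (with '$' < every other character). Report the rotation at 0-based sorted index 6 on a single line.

All 10 rotations (rotation i = S[i:]+S[:i]):
  rot[0] = tattooKME$
  rot[1] = attooKME$t
  rot[2] = ttooKME$ta
  rot[3] = tooKME$tat
  rot[4] = ooKME$tatt
  rot[5] = oKME$tatto
  rot[6] = KME$tattoo
  rot[7] = ME$tattooK
  rot[8] = E$tattooKM
  rot[9] = $tattooKME
Sorted (with $ < everything):
  sorted[0] = $tattooKME
  sorted[1] = E$tattooKM
  sorted[2] = KME$tattoo
  sorted[3] = ME$tattooK
  sorted[4] = attooKME$t
  sorted[5] = oKME$tatto
  sorted[6] = ooKME$tatt
  sorted[7] = tattooKME$
  sorted[8] = tooKME$tat
  sorted[9] = ttooKME$ta
sorted[6] = ooKME$tatt

Answer: ooKME$tatt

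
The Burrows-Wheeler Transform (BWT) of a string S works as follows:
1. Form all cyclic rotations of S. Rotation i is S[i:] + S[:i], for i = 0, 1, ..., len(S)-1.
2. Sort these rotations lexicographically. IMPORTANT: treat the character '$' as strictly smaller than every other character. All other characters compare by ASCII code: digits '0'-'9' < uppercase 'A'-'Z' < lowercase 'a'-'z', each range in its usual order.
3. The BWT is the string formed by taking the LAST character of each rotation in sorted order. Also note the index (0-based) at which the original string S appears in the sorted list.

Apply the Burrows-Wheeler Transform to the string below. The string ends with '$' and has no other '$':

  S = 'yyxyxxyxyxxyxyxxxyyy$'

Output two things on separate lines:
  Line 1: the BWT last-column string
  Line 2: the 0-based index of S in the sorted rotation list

Answer: yyyyxyyyxxxyxxxxxyy$x
19

Derivation:
All 21 rotations (rotation i = S[i:]+S[:i]):
  rot[0] = yyxyxxyxyxxyxyxxxyyy$
  rot[1] = yxyxxyxyxxyxyxxxyyy$y
  rot[2] = xyxxyxyxxyxyxxxyyy$yy
  rot[3] = yxxyxyxxyxyxxxyyy$yyx
  rot[4] = xxyxyxxyxyxxxyyy$yyxy
  rot[5] = xyxyxxyxyxxxyyy$yyxyx
  rot[6] = yxyxxyxyxxxyyy$yyxyxx
  rot[7] = xyxxyxyxxxyyy$yyxyxxy
  rot[8] = yxxyxyxxxyyy$yyxyxxyx
  rot[9] = xxyxyxxxyyy$yyxyxxyxy
  rot[10] = xyxyxxxyyy$yyxyxxyxyx
  rot[11] = yxyxxxyyy$yyxyxxyxyxx
  rot[12] = xyxxxyyy$yyxyxxyxyxxy
  rot[13] = yxxxyyy$yyxyxxyxyxxyx
  rot[14] = xxxyyy$yyxyxxyxyxxyxy
  rot[15] = xxyyy$yyxyxxyxyxxyxyx
  rot[16] = xyyy$yyxyxxyxyxxyxyxx
  rot[17] = yyy$yyxyxxyxyxxyxyxxx
  rot[18] = yy$yyxyxxyxyxxyxyxxxy
  rot[19] = y$yyxyxxyxyxxyxyxxxyy
  rot[20] = $yyxyxxyxyxxyxyxxxyyy
Sorted (with $ < everything):
  sorted[0] = $yyxyxxyxyxxyxyxxxyyy  (last char: 'y')
  sorted[1] = xxxyyy$yyxyxxyxyxxyxy  (last char: 'y')
  sorted[2] = xxyxyxxxyyy$yyxyxxyxy  (last char: 'y')
  sorted[3] = xxyxyxxyxyxxxyyy$yyxy  (last char: 'y')
  sorted[4] = xxyyy$yyxyxxyxyxxyxyx  (last char: 'x')
  sorted[5] = xyxxxyyy$yyxyxxyxyxxy  (last char: 'y')
  sorted[6] = xyxxyxyxxxyyy$yyxyxxy  (last char: 'y')
  sorted[7] = xyxxyxyxxyxyxxxyyy$yy  (last char: 'y')
  sorted[8] = xyxyxxxyyy$yyxyxxyxyx  (last char: 'x')
  sorted[9] = xyxyxxyxyxxxyyy$yyxyx  (last char: 'x')
  sorted[10] = xyyy$yyxyxxyxyxxyxyxx  (last char: 'x')
  sorted[11] = y$yyxyxxyxyxxyxyxxxyy  (last char: 'y')
  sorted[12] = yxxxyyy$yyxyxxyxyxxyx  (last char: 'x')
  sorted[13] = yxxyxyxxxyyy$yyxyxxyx  (last char: 'x')
  sorted[14] = yxxyxyxxyxyxxxyyy$yyx  (last char: 'x')
  sorted[15] = yxyxxxyyy$yyxyxxyxyxx  (last char: 'x')
  sorted[16] = yxyxxyxyxxxyyy$yyxyxx  (last char: 'x')
  sorted[17] = yxyxxyxyxxyxyxxxyyy$y  (last char: 'y')
  sorted[18] = yy$yyxyxxyxyxxyxyxxxy  (last char: 'y')
  sorted[19] = yyxyxxyxyxxyxyxxxyyy$  (last char: '$')
  sorted[20] = yyy$yyxyxxyxyxxyxyxxx  (last char: 'x')
Last column: yyyyxyyyxxxyxxxxxyy$x
Original string S is at sorted index 19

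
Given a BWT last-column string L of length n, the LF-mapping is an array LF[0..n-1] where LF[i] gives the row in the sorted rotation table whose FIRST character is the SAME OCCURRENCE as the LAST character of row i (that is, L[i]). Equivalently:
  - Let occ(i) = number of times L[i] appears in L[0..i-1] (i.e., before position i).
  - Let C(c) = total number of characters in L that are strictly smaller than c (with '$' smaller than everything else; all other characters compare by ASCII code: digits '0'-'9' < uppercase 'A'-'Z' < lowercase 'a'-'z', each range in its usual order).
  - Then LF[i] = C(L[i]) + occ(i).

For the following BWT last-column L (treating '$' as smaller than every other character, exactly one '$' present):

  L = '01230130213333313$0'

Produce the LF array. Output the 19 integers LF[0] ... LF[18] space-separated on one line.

Char counts: '$':1, '0':4, '1':4, '2':2, '3':8
C (first-col start): C('$')=0, C('0')=1, C('1')=5, C('2')=9, C('3')=11
L[0]='0': occ=0, LF[0]=C('0')+0=1+0=1
L[1]='1': occ=0, LF[1]=C('1')+0=5+0=5
L[2]='2': occ=0, LF[2]=C('2')+0=9+0=9
L[3]='3': occ=0, LF[3]=C('3')+0=11+0=11
L[4]='0': occ=1, LF[4]=C('0')+1=1+1=2
L[5]='1': occ=1, LF[5]=C('1')+1=5+1=6
L[6]='3': occ=1, LF[6]=C('3')+1=11+1=12
L[7]='0': occ=2, LF[7]=C('0')+2=1+2=3
L[8]='2': occ=1, LF[8]=C('2')+1=9+1=10
L[9]='1': occ=2, LF[9]=C('1')+2=5+2=7
L[10]='3': occ=2, LF[10]=C('3')+2=11+2=13
L[11]='3': occ=3, LF[11]=C('3')+3=11+3=14
L[12]='3': occ=4, LF[12]=C('3')+4=11+4=15
L[13]='3': occ=5, LF[13]=C('3')+5=11+5=16
L[14]='3': occ=6, LF[14]=C('3')+6=11+6=17
L[15]='1': occ=3, LF[15]=C('1')+3=5+3=8
L[16]='3': occ=7, LF[16]=C('3')+7=11+7=18
L[17]='$': occ=0, LF[17]=C('$')+0=0+0=0
L[18]='0': occ=3, LF[18]=C('0')+3=1+3=4

Answer: 1 5 9 11 2 6 12 3 10 7 13 14 15 16 17 8 18 0 4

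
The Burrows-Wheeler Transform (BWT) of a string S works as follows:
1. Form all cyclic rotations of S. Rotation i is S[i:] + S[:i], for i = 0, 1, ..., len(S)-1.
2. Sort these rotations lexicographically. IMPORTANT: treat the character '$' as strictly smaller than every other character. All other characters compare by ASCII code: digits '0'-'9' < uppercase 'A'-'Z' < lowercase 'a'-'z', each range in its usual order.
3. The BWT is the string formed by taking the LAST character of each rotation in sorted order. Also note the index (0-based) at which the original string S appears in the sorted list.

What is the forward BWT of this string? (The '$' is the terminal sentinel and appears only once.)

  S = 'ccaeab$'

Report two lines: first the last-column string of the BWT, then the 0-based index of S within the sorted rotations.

All 7 rotations (rotation i = S[i:]+S[:i]):
  rot[0] = ccaeab$
  rot[1] = caeab$c
  rot[2] = aeab$cc
  rot[3] = eab$cca
  rot[4] = ab$ccae
  rot[5] = b$ccaea
  rot[6] = $ccaeab
Sorted (with $ < everything):
  sorted[0] = $ccaeab  (last char: 'b')
  sorted[1] = ab$ccae  (last char: 'e')
  sorted[2] = aeab$cc  (last char: 'c')
  sorted[3] = b$ccaea  (last char: 'a')
  sorted[4] = caeab$c  (last char: 'c')
  sorted[5] = ccaeab$  (last char: '$')
  sorted[6] = eab$cca  (last char: 'a')
Last column: becac$a
Original string S is at sorted index 5

Answer: becac$a
5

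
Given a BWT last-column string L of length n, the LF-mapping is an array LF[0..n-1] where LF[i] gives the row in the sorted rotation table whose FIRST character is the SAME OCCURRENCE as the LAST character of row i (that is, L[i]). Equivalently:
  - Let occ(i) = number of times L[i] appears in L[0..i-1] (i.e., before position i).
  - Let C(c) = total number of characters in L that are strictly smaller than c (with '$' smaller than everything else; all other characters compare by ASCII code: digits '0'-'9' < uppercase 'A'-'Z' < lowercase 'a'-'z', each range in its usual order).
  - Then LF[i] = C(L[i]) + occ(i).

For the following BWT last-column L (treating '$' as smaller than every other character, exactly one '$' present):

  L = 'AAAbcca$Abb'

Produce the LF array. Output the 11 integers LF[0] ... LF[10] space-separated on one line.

Answer: 1 2 3 6 9 10 5 0 4 7 8

Derivation:
Char counts: '$':1, 'A':4, 'a':1, 'b':3, 'c':2
C (first-col start): C('$')=0, C('A')=1, C('a')=5, C('b')=6, C('c')=9
L[0]='A': occ=0, LF[0]=C('A')+0=1+0=1
L[1]='A': occ=1, LF[1]=C('A')+1=1+1=2
L[2]='A': occ=2, LF[2]=C('A')+2=1+2=3
L[3]='b': occ=0, LF[3]=C('b')+0=6+0=6
L[4]='c': occ=0, LF[4]=C('c')+0=9+0=9
L[5]='c': occ=1, LF[5]=C('c')+1=9+1=10
L[6]='a': occ=0, LF[6]=C('a')+0=5+0=5
L[7]='$': occ=0, LF[7]=C('$')+0=0+0=0
L[8]='A': occ=3, LF[8]=C('A')+3=1+3=4
L[9]='b': occ=1, LF[9]=C('b')+1=6+1=7
L[10]='b': occ=2, LF[10]=C('b')+2=6+2=8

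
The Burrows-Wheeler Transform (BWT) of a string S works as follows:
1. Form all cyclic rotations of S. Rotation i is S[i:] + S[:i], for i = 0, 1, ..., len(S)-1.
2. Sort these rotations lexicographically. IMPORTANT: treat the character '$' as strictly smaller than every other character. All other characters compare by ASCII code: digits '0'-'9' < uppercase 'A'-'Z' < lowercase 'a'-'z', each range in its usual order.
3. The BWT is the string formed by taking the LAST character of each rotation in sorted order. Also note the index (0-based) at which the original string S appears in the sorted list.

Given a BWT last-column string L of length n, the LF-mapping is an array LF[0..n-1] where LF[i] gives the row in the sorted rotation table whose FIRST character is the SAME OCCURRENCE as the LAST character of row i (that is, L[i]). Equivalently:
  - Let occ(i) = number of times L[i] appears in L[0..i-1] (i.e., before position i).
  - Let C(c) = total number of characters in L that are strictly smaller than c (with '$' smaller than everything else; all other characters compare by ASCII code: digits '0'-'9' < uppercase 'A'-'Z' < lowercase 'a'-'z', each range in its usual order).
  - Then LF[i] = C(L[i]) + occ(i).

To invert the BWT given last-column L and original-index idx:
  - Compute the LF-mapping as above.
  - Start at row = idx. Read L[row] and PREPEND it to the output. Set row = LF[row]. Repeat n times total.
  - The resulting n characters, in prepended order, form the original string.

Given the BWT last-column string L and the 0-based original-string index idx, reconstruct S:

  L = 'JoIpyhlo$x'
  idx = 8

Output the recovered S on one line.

Answer: xylophoIJ$

Derivation:
LF mapping: 2 5 1 7 9 3 4 6 0 8
Walk LF starting at row 8, prepending L[row]:
  step 1: row=8, L[8]='$', prepend. Next row=LF[8]=0
  step 2: row=0, L[0]='J', prepend. Next row=LF[0]=2
  step 3: row=2, L[2]='I', prepend. Next row=LF[2]=1
  step 4: row=1, L[1]='o', prepend. Next row=LF[1]=5
  step 5: row=5, L[5]='h', prepend. Next row=LF[5]=3
  step 6: row=3, L[3]='p', prepend. Next row=LF[3]=7
  step 7: row=7, L[7]='o', prepend. Next row=LF[7]=6
  step 8: row=6, L[6]='l', prepend. Next row=LF[6]=4
  step 9: row=4, L[4]='y', prepend. Next row=LF[4]=9
  step 10: row=9, L[9]='x', prepend. Next row=LF[9]=8
Reversed output: xylophoIJ$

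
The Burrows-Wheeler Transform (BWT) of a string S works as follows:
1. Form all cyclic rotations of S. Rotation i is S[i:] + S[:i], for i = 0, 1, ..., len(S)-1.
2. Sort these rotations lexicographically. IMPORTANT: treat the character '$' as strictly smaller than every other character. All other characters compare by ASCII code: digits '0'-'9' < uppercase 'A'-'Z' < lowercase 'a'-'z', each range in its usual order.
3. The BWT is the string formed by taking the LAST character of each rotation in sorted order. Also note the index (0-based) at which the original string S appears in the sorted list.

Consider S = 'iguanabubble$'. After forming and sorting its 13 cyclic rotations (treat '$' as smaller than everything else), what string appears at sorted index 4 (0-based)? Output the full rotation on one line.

Answer: ble$iguanabub

Derivation:
All 13 rotations (rotation i = S[i:]+S[:i]):
  rot[0] = iguanabubble$
  rot[1] = guanabubble$i
  rot[2] = uanabubble$ig
  rot[3] = anabubble$igu
  rot[4] = nabubble$igua
  rot[5] = abubble$iguan
  rot[6] = bubble$iguana
  rot[7] = ubble$iguanab
  rot[8] = bble$iguanabu
  rot[9] = ble$iguanabub
  rot[10] = le$iguanabubb
  rot[11] = e$iguanabubbl
  rot[12] = $iguanabubble
Sorted (with $ < everything):
  sorted[0] = $iguanabubble
  sorted[1] = abubble$iguan
  sorted[2] = anabubble$igu
  sorted[3] = bble$iguanabu
  sorted[4] = ble$iguanabub
  sorted[5] = bubble$iguana
  sorted[6] = e$iguanabubbl
  sorted[7] = guanabubble$i
  sorted[8] = iguanabubble$
  sorted[9] = le$iguanabubb
  sorted[10] = nabubble$igua
  sorted[11] = uanabubble$ig
  sorted[12] = ubble$iguanab
sorted[4] = ble$iguanabub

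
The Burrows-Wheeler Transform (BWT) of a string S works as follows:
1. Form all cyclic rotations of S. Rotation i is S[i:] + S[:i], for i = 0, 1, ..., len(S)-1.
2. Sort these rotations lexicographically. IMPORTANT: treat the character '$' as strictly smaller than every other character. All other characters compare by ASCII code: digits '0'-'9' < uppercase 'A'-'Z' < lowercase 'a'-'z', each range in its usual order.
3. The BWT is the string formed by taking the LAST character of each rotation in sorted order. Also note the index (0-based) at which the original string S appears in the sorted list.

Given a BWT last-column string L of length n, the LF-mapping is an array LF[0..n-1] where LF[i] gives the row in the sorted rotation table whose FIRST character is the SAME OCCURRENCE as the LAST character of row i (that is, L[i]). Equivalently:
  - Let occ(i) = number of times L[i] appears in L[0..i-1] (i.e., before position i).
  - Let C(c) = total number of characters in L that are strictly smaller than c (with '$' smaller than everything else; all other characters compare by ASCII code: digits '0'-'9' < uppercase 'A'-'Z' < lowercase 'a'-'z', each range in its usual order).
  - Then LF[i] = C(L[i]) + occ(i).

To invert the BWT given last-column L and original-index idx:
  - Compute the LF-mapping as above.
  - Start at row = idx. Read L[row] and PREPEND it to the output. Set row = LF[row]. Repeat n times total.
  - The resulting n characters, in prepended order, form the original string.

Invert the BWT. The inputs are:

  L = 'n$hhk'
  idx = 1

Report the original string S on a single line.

LF mapping: 4 0 1 2 3
Walk LF starting at row 1, prepending L[row]:
  step 1: row=1, L[1]='$', prepend. Next row=LF[1]=0
  step 2: row=0, L[0]='n', prepend. Next row=LF[0]=4
  step 3: row=4, L[4]='k', prepend. Next row=LF[4]=3
  step 4: row=3, L[3]='h', prepend. Next row=LF[3]=2
  step 5: row=2, L[2]='h', prepend. Next row=LF[2]=1
Reversed output: hhkn$

Answer: hhkn$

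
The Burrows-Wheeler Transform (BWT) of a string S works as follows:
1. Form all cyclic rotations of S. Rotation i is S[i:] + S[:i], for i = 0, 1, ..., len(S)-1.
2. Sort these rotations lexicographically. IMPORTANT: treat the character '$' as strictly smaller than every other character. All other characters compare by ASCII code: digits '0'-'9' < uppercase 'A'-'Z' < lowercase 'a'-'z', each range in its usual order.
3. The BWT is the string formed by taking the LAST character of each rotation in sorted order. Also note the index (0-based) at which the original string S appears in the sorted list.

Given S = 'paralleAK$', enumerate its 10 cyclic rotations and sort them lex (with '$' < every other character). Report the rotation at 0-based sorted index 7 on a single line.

Answer: lleAK$para

Derivation:
All 10 rotations (rotation i = S[i:]+S[:i]):
  rot[0] = paralleAK$
  rot[1] = aralleAK$p
  rot[2] = ralleAK$pa
  rot[3] = alleAK$par
  rot[4] = lleAK$para
  rot[5] = leAK$paral
  rot[6] = eAK$parall
  rot[7] = AK$paralle
  rot[8] = K$paralleA
  rot[9] = $paralleAK
Sorted (with $ < everything):
  sorted[0] = $paralleAK
  sorted[1] = AK$paralle
  sorted[2] = K$paralleA
  sorted[3] = alleAK$par
  sorted[4] = aralleAK$p
  sorted[5] = eAK$parall
  sorted[6] = leAK$paral
  sorted[7] = lleAK$para
  sorted[8] = paralleAK$
  sorted[9] = ralleAK$pa
sorted[7] = lleAK$para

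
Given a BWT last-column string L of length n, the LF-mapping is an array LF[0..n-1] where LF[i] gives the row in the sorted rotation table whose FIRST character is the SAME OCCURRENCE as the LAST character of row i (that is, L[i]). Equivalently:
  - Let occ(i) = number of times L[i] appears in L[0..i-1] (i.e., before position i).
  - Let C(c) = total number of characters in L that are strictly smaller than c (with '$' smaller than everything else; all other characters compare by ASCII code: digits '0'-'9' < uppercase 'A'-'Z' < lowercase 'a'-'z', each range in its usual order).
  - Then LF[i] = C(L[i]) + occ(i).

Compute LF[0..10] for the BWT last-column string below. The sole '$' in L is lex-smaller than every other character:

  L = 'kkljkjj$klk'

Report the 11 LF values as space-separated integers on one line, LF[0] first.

Answer: 4 5 9 1 6 2 3 0 7 10 8

Derivation:
Char counts: '$':1, 'j':3, 'k':5, 'l':2
C (first-col start): C('$')=0, C('j')=1, C('k')=4, C('l')=9
L[0]='k': occ=0, LF[0]=C('k')+0=4+0=4
L[1]='k': occ=1, LF[1]=C('k')+1=4+1=5
L[2]='l': occ=0, LF[2]=C('l')+0=9+0=9
L[3]='j': occ=0, LF[3]=C('j')+0=1+0=1
L[4]='k': occ=2, LF[4]=C('k')+2=4+2=6
L[5]='j': occ=1, LF[5]=C('j')+1=1+1=2
L[6]='j': occ=2, LF[6]=C('j')+2=1+2=3
L[7]='$': occ=0, LF[7]=C('$')+0=0+0=0
L[8]='k': occ=3, LF[8]=C('k')+3=4+3=7
L[9]='l': occ=1, LF[9]=C('l')+1=9+1=10
L[10]='k': occ=4, LF[10]=C('k')+4=4+4=8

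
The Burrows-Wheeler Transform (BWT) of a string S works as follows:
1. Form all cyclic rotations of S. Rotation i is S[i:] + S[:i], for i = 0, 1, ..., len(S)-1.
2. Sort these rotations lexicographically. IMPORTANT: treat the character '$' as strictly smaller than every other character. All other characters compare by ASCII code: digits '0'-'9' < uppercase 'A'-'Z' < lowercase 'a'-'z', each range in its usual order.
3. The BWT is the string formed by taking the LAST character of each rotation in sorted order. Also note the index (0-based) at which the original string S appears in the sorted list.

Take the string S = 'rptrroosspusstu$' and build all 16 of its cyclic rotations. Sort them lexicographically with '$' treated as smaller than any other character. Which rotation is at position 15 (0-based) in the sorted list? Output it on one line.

Answer: usstu$rptrroossp

Derivation:
All 16 rotations (rotation i = S[i:]+S[:i]):
  rot[0] = rptrroosspusstu$
  rot[1] = ptrroosspusstu$r
  rot[2] = trroosspusstu$rp
  rot[3] = rroosspusstu$rpt
  rot[4] = roosspusstu$rptr
  rot[5] = oosspusstu$rptrr
  rot[6] = osspusstu$rptrro
  rot[7] = sspusstu$rptrroo
  rot[8] = spusstu$rptrroos
  rot[9] = pusstu$rptrrooss
  rot[10] = usstu$rptrroossp
  rot[11] = sstu$rptrroosspu
  rot[12] = stu$rptrroosspus
  rot[13] = tu$rptrroosspuss
  rot[14] = u$rptrroosspusst
  rot[15] = $rptrroosspusstu
Sorted (with $ < everything):
  sorted[0] = $rptrroosspusstu
  sorted[1] = oosspusstu$rptrr
  sorted[2] = osspusstu$rptrro
  sorted[3] = ptrroosspusstu$r
  sorted[4] = pusstu$rptrrooss
  sorted[5] = roosspusstu$rptr
  sorted[6] = rptrroosspusstu$
  sorted[7] = rroosspusstu$rpt
  sorted[8] = spusstu$rptrroos
  sorted[9] = sspusstu$rptrroo
  sorted[10] = sstu$rptrroosspu
  sorted[11] = stu$rptrroosspus
  sorted[12] = trroosspusstu$rp
  sorted[13] = tu$rptrroosspuss
  sorted[14] = u$rptrroosspusst
  sorted[15] = usstu$rptrroossp
sorted[15] = usstu$rptrroossp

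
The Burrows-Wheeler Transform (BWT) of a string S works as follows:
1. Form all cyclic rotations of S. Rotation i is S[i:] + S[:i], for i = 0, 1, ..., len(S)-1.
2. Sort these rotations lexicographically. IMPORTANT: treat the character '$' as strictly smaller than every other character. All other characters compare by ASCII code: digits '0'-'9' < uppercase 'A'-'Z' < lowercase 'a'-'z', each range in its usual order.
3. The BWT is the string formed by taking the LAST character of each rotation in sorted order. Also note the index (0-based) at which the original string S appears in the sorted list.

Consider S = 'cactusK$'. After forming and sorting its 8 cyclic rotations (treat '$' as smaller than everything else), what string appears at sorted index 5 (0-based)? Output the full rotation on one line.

All 8 rotations (rotation i = S[i:]+S[:i]):
  rot[0] = cactusK$
  rot[1] = actusK$c
  rot[2] = ctusK$ca
  rot[3] = tusK$cac
  rot[4] = usK$cact
  rot[5] = sK$cactu
  rot[6] = K$cactus
  rot[7] = $cactusK
Sorted (with $ < everything):
  sorted[0] = $cactusK
  sorted[1] = K$cactus
  sorted[2] = actusK$c
  sorted[3] = cactusK$
  sorted[4] = ctusK$ca
  sorted[5] = sK$cactu
  sorted[6] = tusK$cac
  sorted[7] = usK$cact
sorted[5] = sK$cactu

Answer: sK$cactu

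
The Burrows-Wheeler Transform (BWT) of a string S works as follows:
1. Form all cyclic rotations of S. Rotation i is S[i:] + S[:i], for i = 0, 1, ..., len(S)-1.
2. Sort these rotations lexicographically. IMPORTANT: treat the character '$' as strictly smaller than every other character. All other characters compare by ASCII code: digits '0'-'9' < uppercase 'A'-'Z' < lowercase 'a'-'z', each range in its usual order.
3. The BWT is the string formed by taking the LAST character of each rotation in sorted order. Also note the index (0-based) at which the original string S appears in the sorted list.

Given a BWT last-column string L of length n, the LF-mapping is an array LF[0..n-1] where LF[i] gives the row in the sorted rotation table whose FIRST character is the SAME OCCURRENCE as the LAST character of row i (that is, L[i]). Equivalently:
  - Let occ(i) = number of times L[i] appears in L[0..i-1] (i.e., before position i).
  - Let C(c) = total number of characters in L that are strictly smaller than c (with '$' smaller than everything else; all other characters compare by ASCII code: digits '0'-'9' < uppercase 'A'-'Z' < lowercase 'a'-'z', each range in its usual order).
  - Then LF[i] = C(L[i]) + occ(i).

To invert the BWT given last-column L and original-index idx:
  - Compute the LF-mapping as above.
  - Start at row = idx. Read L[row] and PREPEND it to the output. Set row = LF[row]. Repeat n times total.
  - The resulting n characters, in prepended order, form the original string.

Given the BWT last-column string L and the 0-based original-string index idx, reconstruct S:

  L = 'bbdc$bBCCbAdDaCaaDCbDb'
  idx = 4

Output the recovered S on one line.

Answer: CDbcCDabDdBCbdabCbAab$

Derivation:
LF mapping: 13 14 20 19 0 15 2 3 4 16 1 21 7 10 5 11 12 8 6 17 9 18
Walk LF starting at row 4, prepending L[row]:
  step 1: row=4, L[4]='$', prepend. Next row=LF[4]=0
  step 2: row=0, L[0]='b', prepend. Next row=LF[0]=13
  step 3: row=13, L[13]='a', prepend. Next row=LF[13]=10
  step 4: row=10, L[10]='A', prepend. Next row=LF[10]=1
  step 5: row=1, L[1]='b', prepend. Next row=LF[1]=14
  step 6: row=14, L[14]='C', prepend. Next row=LF[14]=5
  step 7: row=5, L[5]='b', prepend. Next row=LF[5]=15
  step 8: row=15, L[15]='a', prepend. Next row=LF[15]=11
  step 9: row=11, L[11]='d', prepend. Next row=LF[11]=21
  step 10: row=21, L[21]='b', prepend. Next row=LF[21]=18
  step 11: row=18, L[18]='C', prepend. Next row=LF[18]=6
  step 12: row=6, L[6]='B', prepend. Next row=LF[6]=2
  step 13: row=2, L[2]='d', prepend. Next row=LF[2]=20
  step 14: row=20, L[20]='D', prepend. Next row=LF[20]=9
  step 15: row=9, L[9]='b', prepend. Next row=LF[9]=16
  step 16: row=16, L[16]='a', prepend. Next row=LF[16]=12
  step 17: row=12, L[12]='D', prepend. Next row=LF[12]=7
  step 18: row=7, L[7]='C', prepend. Next row=LF[7]=3
  step 19: row=3, L[3]='c', prepend. Next row=LF[3]=19
  step 20: row=19, L[19]='b', prepend. Next row=LF[19]=17
  step 21: row=17, L[17]='D', prepend. Next row=LF[17]=8
  step 22: row=8, L[8]='C', prepend. Next row=LF[8]=4
Reversed output: CDbcCDabDdBCbdabCbAab$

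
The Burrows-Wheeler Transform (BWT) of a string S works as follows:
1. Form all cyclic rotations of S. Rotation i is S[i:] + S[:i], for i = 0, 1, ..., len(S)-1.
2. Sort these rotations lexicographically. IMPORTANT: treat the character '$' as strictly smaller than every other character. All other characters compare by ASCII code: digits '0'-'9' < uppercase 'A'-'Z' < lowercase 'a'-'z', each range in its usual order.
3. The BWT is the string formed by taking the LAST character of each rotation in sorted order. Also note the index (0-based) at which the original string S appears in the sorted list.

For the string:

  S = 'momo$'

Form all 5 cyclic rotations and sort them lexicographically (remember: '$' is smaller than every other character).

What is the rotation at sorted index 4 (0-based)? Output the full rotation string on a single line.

All 5 rotations (rotation i = S[i:]+S[:i]):
  rot[0] = momo$
  rot[1] = omo$m
  rot[2] = mo$mo
  rot[3] = o$mom
  rot[4] = $momo
Sorted (with $ < everything):
  sorted[0] = $momo
  sorted[1] = mo$mo
  sorted[2] = momo$
  sorted[3] = o$mom
  sorted[4] = omo$m
sorted[4] = omo$m

Answer: omo$m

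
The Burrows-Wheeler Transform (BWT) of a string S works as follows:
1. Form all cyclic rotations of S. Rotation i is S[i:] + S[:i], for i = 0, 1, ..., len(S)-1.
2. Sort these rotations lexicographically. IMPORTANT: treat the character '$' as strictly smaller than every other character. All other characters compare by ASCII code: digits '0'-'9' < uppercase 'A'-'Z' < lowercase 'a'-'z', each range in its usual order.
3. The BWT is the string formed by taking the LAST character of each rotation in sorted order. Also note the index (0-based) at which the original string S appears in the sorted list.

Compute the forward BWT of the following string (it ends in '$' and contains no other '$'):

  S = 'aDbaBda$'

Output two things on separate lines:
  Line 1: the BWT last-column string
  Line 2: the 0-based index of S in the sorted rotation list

Answer: aaadb$DB
5

Derivation:
All 8 rotations (rotation i = S[i:]+S[:i]):
  rot[0] = aDbaBda$
  rot[1] = DbaBda$a
  rot[2] = baBda$aD
  rot[3] = aBda$aDb
  rot[4] = Bda$aDba
  rot[5] = da$aDbaB
  rot[6] = a$aDbaBd
  rot[7] = $aDbaBda
Sorted (with $ < everything):
  sorted[0] = $aDbaBda  (last char: 'a')
  sorted[1] = Bda$aDba  (last char: 'a')
  sorted[2] = DbaBda$a  (last char: 'a')
  sorted[3] = a$aDbaBd  (last char: 'd')
  sorted[4] = aBda$aDb  (last char: 'b')
  sorted[5] = aDbaBda$  (last char: '$')
  sorted[6] = baBda$aD  (last char: 'D')
  sorted[7] = da$aDbaB  (last char: 'B')
Last column: aaadb$DB
Original string S is at sorted index 5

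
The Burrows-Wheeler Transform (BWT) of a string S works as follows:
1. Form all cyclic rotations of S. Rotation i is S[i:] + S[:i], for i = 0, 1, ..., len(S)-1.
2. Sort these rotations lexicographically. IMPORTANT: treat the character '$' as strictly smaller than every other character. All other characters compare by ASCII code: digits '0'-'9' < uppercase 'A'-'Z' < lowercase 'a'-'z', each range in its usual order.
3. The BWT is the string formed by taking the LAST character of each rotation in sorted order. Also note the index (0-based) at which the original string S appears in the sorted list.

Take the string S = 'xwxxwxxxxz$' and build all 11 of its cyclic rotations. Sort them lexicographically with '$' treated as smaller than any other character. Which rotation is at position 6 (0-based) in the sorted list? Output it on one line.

Answer: xxxxz$xwxxw

Derivation:
All 11 rotations (rotation i = S[i:]+S[:i]):
  rot[0] = xwxxwxxxxz$
  rot[1] = wxxwxxxxz$x
  rot[2] = xxwxxxxz$xw
  rot[3] = xwxxxxz$xwx
  rot[4] = wxxxxz$xwxx
  rot[5] = xxxxz$xwxxw
  rot[6] = xxxz$xwxxwx
  rot[7] = xxz$xwxxwxx
  rot[8] = xz$xwxxwxxx
  rot[9] = z$xwxxwxxxx
  rot[10] = $xwxxwxxxxz
Sorted (with $ < everything):
  sorted[0] = $xwxxwxxxxz
  sorted[1] = wxxwxxxxz$x
  sorted[2] = wxxxxz$xwxx
  sorted[3] = xwxxwxxxxz$
  sorted[4] = xwxxxxz$xwx
  sorted[5] = xxwxxxxz$xw
  sorted[6] = xxxxz$xwxxw
  sorted[7] = xxxz$xwxxwx
  sorted[8] = xxz$xwxxwxx
  sorted[9] = xz$xwxxwxxx
  sorted[10] = z$xwxxwxxxx
sorted[6] = xxxxz$xwxxw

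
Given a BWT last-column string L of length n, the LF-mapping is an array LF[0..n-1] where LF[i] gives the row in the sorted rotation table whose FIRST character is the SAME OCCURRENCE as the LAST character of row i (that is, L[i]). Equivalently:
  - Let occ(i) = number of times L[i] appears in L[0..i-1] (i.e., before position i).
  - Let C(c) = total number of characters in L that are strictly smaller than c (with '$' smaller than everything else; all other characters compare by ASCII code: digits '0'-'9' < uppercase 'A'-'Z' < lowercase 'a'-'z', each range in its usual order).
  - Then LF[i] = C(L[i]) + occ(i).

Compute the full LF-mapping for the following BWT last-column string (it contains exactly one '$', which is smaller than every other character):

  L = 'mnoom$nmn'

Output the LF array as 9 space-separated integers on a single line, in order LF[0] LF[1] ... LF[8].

Answer: 1 4 7 8 2 0 5 3 6

Derivation:
Char counts: '$':1, 'm':3, 'n':3, 'o':2
C (first-col start): C('$')=0, C('m')=1, C('n')=4, C('o')=7
L[0]='m': occ=0, LF[0]=C('m')+0=1+0=1
L[1]='n': occ=0, LF[1]=C('n')+0=4+0=4
L[2]='o': occ=0, LF[2]=C('o')+0=7+0=7
L[3]='o': occ=1, LF[3]=C('o')+1=7+1=8
L[4]='m': occ=1, LF[4]=C('m')+1=1+1=2
L[5]='$': occ=0, LF[5]=C('$')+0=0+0=0
L[6]='n': occ=1, LF[6]=C('n')+1=4+1=5
L[7]='m': occ=2, LF[7]=C('m')+2=1+2=3
L[8]='n': occ=2, LF[8]=C('n')+2=4+2=6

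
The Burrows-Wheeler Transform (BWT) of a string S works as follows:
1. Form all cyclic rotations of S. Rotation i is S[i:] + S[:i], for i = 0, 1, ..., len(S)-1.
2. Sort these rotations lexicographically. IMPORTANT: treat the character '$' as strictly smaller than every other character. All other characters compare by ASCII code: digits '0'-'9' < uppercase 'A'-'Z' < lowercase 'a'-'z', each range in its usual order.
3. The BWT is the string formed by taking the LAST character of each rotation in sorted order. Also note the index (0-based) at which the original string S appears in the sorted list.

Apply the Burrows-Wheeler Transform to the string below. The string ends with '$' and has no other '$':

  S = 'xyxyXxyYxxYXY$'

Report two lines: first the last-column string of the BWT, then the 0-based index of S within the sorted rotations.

Answer: YYyXxyxYyX$xxx
10

Derivation:
All 14 rotations (rotation i = S[i:]+S[:i]):
  rot[0] = xyxyXxyYxxYXY$
  rot[1] = yxyXxyYxxYXY$x
  rot[2] = xyXxyYxxYXY$xy
  rot[3] = yXxyYxxYXY$xyx
  rot[4] = XxyYxxYXY$xyxy
  rot[5] = xyYxxYXY$xyxyX
  rot[6] = yYxxYXY$xyxyXx
  rot[7] = YxxYXY$xyxyXxy
  rot[8] = xxYXY$xyxyXxyY
  rot[9] = xYXY$xyxyXxyYx
  rot[10] = YXY$xyxyXxyYxx
  rot[11] = XY$xyxyXxyYxxY
  rot[12] = Y$xyxyXxyYxxYX
  rot[13] = $xyxyXxyYxxYXY
Sorted (with $ < everything):
  sorted[0] = $xyxyXxyYxxYXY  (last char: 'Y')
  sorted[1] = XY$xyxyXxyYxxY  (last char: 'Y')
  sorted[2] = XxyYxxYXY$xyxy  (last char: 'y')
  sorted[3] = Y$xyxyXxyYxxYX  (last char: 'X')
  sorted[4] = YXY$xyxyXxyYxx  (last char: 'x')
  sorted[5] = YxxYXY$xyxyXxy  (last char: 'y')
  sorted[6] = xYXY$xyxyXxyYx  (last char: 'x')
  sorted[7] = xxYXY$xyxyXxyY  (last char: 'Y')
  sorted[8] = xyXxyYxxYXY$xy  (last char: 'y')
  sorted[9] = xyYxxYXY$xyxyX  (last char: 'X')
  sorted[10] = xyxyXxyYxxYXY$  (last char: '$')
  sorted[11] = yXxyYxxYXY$xyx  (last char: 'x')
  sorted[12] = yYxxYXY$xyxyXx  (last char: 'x')
  sorted[13] = yxyXxyYxxYXY$x  (last char: 'x')
Last column: YYyXxyxYyX$xxx
Original string S is at sorted index 10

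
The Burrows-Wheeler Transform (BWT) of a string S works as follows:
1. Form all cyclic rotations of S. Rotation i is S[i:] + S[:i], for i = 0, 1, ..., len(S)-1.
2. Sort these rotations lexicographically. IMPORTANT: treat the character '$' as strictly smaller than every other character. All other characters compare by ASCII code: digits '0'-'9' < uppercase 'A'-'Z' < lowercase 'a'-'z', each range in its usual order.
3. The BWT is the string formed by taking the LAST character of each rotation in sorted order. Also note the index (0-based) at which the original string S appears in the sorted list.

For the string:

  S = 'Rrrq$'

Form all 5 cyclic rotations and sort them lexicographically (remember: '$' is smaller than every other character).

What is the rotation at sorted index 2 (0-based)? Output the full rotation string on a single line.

Answer: q$Rrr

Derivation:
All 5 rotations (rotation i = S[i:]+S[:i]):
  rot[0] = Rrrq$
  rot[1] = rrq$R
  rot[2] = rq$Rr
  rot[3] = q$Rrr
  rot[4] = $Rrrq
Sorted (with $ < everything):
  sorted[0] = $Rrrq
  sorted[1] = Rrrq$
  sorted[2] = q$Rrr
  sorted[3] = rq$Rr
  sorted[4] = rrq$R
sorted[2] = q$Rrr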